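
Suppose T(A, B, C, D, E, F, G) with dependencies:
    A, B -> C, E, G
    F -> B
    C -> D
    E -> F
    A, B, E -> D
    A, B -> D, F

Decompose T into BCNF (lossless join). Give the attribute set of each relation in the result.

{A, C, E, G}; {B, F}; {C, D}; {E, F}

Candidate keys of the original relation: {A, B}, {A, E}, {A, F}.
{A, B, C, D, E, F, G}: {F} determines {B, F} here but is not a superkey — split on F -> B, giving {B, F} and {A, C, D, E, F, G}.
{B, F} is in BCNF.
{A, C, D, E, F, G}: {C} determines {C, D} here but is not a superkey — split on C -> D, giving {C, D} and {A, C, E, F, G}.
{C, D} is in BCNF.
{A, C, E, F, G}: {E} determines {E, F} here but is not a superkey — split on E -> F, giving {E, F} and {A, C, E, G}.
{E, F} is in BCNF.
{A, C, E, G} is in BCNF.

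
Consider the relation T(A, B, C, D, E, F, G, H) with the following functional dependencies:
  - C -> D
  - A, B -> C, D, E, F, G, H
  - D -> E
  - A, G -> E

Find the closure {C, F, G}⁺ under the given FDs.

{C, D, E, F, G}

Start with {C, F, G}.
C -> D applies; add {D} → now {C, D, F, G}.
D -> E applies; add {E} → now {C, D, E, F, G}.
No further FD applies.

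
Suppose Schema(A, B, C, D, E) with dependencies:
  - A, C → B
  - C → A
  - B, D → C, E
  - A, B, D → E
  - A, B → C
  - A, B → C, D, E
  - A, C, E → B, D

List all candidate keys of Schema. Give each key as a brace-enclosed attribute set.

{C}⁺ = {A, B, C, D, E}, which is every attribute, so {C} is a candidate key.
{A, B}⁺ = {A, B, C, D, E}, which is every attribute, so {A, B} is a candidate key.
{B, D}⁺ = {A, B, C, D, E}, which is every attribute, so {B, D} is a candidate key.
These are minimal and exhaustive — every other superkey contains one of them.

{A, B}, {B, D}, {C}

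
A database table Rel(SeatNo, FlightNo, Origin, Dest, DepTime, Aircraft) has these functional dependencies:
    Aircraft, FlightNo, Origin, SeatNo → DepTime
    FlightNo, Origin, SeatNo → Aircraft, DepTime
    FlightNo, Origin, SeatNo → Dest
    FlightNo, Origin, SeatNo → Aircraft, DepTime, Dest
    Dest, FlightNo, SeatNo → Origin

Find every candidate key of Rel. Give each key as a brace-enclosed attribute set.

{Dest, FlightNo, SeatNo}, {FlightNo, Origin, SeatNo}

Attributes never on any right-hand side: {FlightNo, SeatNo} — every candidate key must contain all of them.
{Dest, FlightNo, SeatNo} is a candidate key since {Dest, FlightNo, SeatNo}⁺ = {Aircraft, DepTime, Dest, FlightNo, Origin, SeatNo} covers every attribute.
{FlightNo, Origin, SeatNo} is a candidate key since {FlightNo, Origin, SeatNo}⁺ = {Aircraft, DepTime, Dest, FlightNo, Origin, SeatNo} covers every attribute.
Any other superkey properly contains one of these, so there are no further candidate keys.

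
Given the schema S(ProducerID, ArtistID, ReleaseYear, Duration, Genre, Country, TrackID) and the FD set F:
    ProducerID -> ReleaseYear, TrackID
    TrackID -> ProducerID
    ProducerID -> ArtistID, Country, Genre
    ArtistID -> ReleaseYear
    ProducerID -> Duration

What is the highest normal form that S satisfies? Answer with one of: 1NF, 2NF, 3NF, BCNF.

Candidate keys: {ProducerID}, {TrackID}. Prime attributes: {ProducerID, TrackID}.
ArtistID -> ReleaseYear: {ArtistID}⁺ = {ArtistID, ReleaseYear}, which is not all of the attributes, so the left side is not a superkey — BCNF is violated.
Because {ReleaseYear} is non-prime and the left side of ArtistID -> ReleaseYear is not a superkey, the relation is not in 3NF.
Every candidate key is a single attribute, so no partial dependency is possible; 2NF holds.

2NF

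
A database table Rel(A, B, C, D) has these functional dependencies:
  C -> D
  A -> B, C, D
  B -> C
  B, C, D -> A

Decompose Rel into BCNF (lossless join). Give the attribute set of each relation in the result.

{A, B, C}; {C, D}

Candidate keys of the original relation: {A}, {B}.
In {A, B, C, D}, {C} is not a superkey ({C}⁺ restricted to this set is {C, D}), so split on C -> D into {C, D} and {A, B, C}.
{C, D}: every determinant is a superkey — BCNF.
{A, B, C}: every determinant is a superkey — BCNF.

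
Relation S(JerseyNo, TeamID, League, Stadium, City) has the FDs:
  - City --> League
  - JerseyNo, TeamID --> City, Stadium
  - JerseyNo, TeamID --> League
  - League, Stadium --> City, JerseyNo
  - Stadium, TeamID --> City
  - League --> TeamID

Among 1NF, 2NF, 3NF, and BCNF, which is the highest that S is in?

Candidate keys: {City, JerseyNo}, {City, Stadium}, {JerseyNo, League}, {JerseyNo, TeamID}, {League, Stadium}, {Stadium, TeamID}. Prime attributes: {City, JerseyNo, League, Stadium, TeamID}.
City --> League breaks BCNF: {City}⁺ = {City, League, TeamID}, so {City} is not a superkey.
But every attribute on its right side ({League}) is prime, and the same holds for every other non-superkey FD, so 3NF still holds.

3NF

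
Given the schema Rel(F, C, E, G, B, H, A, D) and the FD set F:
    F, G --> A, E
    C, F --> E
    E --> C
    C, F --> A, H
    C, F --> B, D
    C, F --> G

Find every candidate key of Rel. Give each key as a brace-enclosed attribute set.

{C, F}, {E, F}, {F, G}

Attributes never on any right-hand side: {F} — every candidate key must contain it.
{C, F} is a candidate key since {C, F}⁺ = {A, B, C, D, E, F, G, H} covers every attribute.
{E, F} is a candidate key since {E, F}⁺ = {A, B, C, D, E, F, G, H} covers every attribute.
{F, G} is a candidate key since {F, G}⁺ = {A, B, C, D, E, F, G, H} covers every attribute.
These are minimal and exhaustive — every other superkey contains one of them.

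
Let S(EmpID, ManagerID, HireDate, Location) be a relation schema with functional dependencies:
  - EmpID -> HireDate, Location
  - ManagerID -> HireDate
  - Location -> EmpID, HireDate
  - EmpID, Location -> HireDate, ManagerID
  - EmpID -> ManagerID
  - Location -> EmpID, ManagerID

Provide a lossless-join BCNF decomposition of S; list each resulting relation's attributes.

{EmpID, Location, ManagerID}; {HireDate, ManagerID}

Candidate keys of the original relation: {EmpID}, {Location}.
In {EmpID, HireDate, Location, ManagerID}, {ManagerID} is not a superkey ({ManagerID}⁺ restricted to this set is {HireDate, ManagerID}), so split on ManagerID -> HireDate into {HireDate, ManagerID} and {EmpID, Location, ManagerID}.
{HireDate, ManagerID}: every determinant is a superkey — BCNF.
{EmpID, Location, ManagerID}: every determinant is a superkey — BCNF.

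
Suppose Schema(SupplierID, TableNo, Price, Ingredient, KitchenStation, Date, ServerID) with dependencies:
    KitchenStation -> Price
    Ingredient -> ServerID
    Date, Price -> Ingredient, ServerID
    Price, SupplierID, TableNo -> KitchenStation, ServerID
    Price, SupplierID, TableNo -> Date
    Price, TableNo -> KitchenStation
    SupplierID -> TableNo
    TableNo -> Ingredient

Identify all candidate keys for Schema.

{KitchenStation, SupplierID}, {Price, SupplierID}

No FD produces {SupplierID}, so it must be in every candidate key.
{KitchenStation, SupplierID}⁺ = {Date, Ingredient, KitchenStation, Price, ServerID, SupplierID, TableNo} — all of the relation — so {KitchenStation, SupplierID} is a candidate key.
{Price, SupplierID}⁺ = {Date, Ingredient, KitchenStation, Price, ServerID, SupplierID, TableNo} — all of the relation — so {Price, SupplierID} is a candidate key.
These are minimal and exhaustive — every other superkey contains one of them.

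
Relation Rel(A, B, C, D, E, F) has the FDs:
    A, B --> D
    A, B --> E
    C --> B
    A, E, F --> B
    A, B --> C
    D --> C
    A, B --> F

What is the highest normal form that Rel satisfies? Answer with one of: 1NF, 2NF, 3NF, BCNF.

Candidate keys: {A, B}, {A, C}, {A, D}, {A, E, F}. Prime attributes: {A, B, C, D, E, F}.
C --> B breaks BCNF: {C}⁺ = {B, C}, so {C} is not a superkey.
Since {B} ⊆ prime attributes and every other non-superkey FD also has a prime right side, the schema is in 3NF.

3NF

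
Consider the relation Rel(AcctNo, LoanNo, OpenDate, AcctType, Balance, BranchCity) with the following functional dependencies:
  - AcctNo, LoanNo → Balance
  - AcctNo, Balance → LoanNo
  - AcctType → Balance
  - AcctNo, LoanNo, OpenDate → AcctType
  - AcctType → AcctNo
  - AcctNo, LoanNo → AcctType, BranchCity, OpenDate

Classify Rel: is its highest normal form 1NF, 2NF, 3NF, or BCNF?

BCNF

Candidate keys: {AcctNo, Balance}, {AcctNo, LoanNo}, {AcctType}. Prime attributes: {AcctNo, AcctType, Balance, LoanNo}.
The left-hand side of every FD is a superkey, so BCNF is satisfied.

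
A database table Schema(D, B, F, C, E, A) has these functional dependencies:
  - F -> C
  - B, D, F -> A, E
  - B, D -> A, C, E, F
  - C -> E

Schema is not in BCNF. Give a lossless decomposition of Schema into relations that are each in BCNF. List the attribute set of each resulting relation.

Candidate key of the original relation: {B, D}.
{A, B, C, D, E, F}: {F} determines {C, E, F} here but is not a superkey — split on F -> C, E, giving {C, E, F} and {A, B, D, F}.
{C, E, F}: {C} determines {C, E} here but is not a superkey — split on C -> E, giving {C, E} and {C, F}.
{C, E} has no BCNF violation.
{C, F} has no BCNF violation.
{A, B, D, F} has no BCNF violation.

{A, B, D, F}; {C, E}; {C, F}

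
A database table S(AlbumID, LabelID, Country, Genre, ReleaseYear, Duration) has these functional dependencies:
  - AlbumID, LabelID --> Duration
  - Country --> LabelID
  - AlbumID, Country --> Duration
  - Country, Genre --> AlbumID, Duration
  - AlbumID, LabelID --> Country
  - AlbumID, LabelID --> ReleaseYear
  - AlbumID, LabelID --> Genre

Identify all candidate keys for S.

{AlbumID, Country}, {AlbumID, LabelID}, {Country, Genre}

{AlbumID, Country}⁺ = {AlbumID, Country, Duration, Genre, LabelID, ReleaseYear} — all of the relation — so {AlbumID, Country} is a candidate key.
{AlbumID, LabelID}⁺ = {AlbumID, Country, Duration, Genre, LabelID, ReleaseYear} — all of the relation — so {AlbumID, LabelID} is a candidate key.
{Country, Genre}⁺ = {AlbumID, Country, Duration, Genre, LabelID, ReleaseYear} — all of the relation — so {Country, Genre} is a candidate key.
No proper subset of any of these is a key, and no other minimal superkey exists.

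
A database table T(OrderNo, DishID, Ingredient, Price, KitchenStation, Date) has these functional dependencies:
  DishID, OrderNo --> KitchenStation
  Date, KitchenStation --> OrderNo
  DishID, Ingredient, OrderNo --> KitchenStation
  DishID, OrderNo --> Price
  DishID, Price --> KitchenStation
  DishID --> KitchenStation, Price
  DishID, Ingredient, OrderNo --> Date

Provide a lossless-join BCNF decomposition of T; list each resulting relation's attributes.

Candidate keys of the original relation: {Date, DishID, Ingredient}, {DishID, Ingredient, OrderNo}.
In {Date, DishID, Ingredient, KitchenStation, OrderNo, Price}, {DishID, OrderNo} is not a superkey ({DishID, OrderNo}⁺ restricted to this set is {DishID, KitchenStation, OrderNo, Price}), so split on DishID, OrderNo --> KitchenStation, Price into {DishID, KitchenStation, OrderNo, Price} and {Date, DishID, Ingredient, OrderNo}.
In {DishID, KitchenStation, OrderNo, Price}, {DishID, Price} is not a superkey ({DishID, Price}⁺ restricted to this set is {DishID, KitchenStation, Price}), so split on DishID, Price --> KitchenStation into {DishID, KitchenStation, Price} and {DishID, OrderNo, Price}.
{DishID, KitchenStation, Price} has no BCNF violation.
In {DishID, OrderNo, Price}, {DishID} is not a superkey ({DishID}⁺ restricted to this set is {DishID, Price}), so split on DishID --> Price into {DishID, Price} and {DishID, OrderNo}.
{DishID, Price} has no BCNF violation.
{DishID, OrderNo} has no BCNF violation.
In {Date, DishID, Ingredient, OrderNo}, {Date, DishID} is not a superkey ({Date, DishID}⁺ restricted to this set is {Date, DishID, OrderNo}), so split on Date, DishID --> OrderNo into {Date, DishID, OrderNo} and {Date, DishID, Ingredient}.
{Date, DishID, OrderNo} has no BCNF violation.
{Date, DishID, Ingredient} has no BCNF violation.

{Date, DishID, Ingredient}; {Date, DishID, OrderNo}; {DishID, KitchenStation, Price}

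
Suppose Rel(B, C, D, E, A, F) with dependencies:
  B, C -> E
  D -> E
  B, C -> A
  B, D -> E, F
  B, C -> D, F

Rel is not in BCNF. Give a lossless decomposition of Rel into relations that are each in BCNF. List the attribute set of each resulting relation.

{A, B, C, D}; {B, D, F}; {D, E}

Candidate key of the original relation: {B, C}.
In {A, B, C, D, E, F}, {D} is not a superkey ({D}⁺ restricted to this set is {D, E}), so split on D -> E into {D, E} and {A, B, C, D, F}.
{D, E} is in BCNF.
In {A, B, C, D, F}, {B, D} is not a superkey ({B, D}⁺ restricted to this set is {B, D, F}), so split on B, D -> F into {B, D, F} and {A, B, C, D}.
{B, D, F} is in BCNF.
{A, B, C, D} is in BCNF.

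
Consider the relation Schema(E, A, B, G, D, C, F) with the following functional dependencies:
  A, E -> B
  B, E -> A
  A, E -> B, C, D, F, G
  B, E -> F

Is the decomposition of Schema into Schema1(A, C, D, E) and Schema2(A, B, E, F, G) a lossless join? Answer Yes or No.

The shared attributes are {A, E} and {A, E}⁺ = {A, B, C, D, E, F, G}.
Schema1 is contained in that closure, so Schema1 ∩ Schema2 -> Schema1 holds and the join is lossless.

Yes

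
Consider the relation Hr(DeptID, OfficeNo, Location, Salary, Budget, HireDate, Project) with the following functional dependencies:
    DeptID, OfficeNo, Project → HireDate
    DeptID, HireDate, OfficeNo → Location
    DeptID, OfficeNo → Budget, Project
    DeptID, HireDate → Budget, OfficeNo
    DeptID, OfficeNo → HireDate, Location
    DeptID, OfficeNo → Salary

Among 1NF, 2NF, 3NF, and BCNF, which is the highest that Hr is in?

Candidate keys: {DeptID, HireDate}, {DeptID, OfficeNo}. Prime attributes: {DeptID, HireDate, OfficeNo}.
Each dependency's left side is a superkey — BCNF holds.

BCNF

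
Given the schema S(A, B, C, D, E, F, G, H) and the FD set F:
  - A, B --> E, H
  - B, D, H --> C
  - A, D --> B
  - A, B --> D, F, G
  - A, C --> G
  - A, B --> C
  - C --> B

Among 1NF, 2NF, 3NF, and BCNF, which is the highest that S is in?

3NF

Candidate keys: {A, B}, {A, C}, {A, D}. Prime attributes: {A, B, C, D}.
B, D, H --> C breaks BCNF: {B, D, H}⁺ = {B, C, D, H}, so {B, D, H} is not a superkey.
But every attribute on its right side ({C}) is prime, and the same holds for every other non-superkey FD, so 3NF still holds.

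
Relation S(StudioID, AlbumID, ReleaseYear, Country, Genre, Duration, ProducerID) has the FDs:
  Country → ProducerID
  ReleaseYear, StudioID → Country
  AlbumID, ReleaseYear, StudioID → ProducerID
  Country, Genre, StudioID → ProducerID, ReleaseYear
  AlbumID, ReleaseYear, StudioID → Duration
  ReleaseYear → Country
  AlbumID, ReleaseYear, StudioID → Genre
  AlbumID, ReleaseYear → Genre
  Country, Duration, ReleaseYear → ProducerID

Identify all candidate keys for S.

{AlbumID, Country, Genre, StudioID}, {AlbumID, ReleaseYear, StudioID}

{AlbumID, StudioID} never appear on the right of any FD, so every key must include all of them.
{AlbumID, ReleaseYear, StudioID} is a candidate key since {AlbumID, ReleaseYear, StudioID}⁺ = {AlbumID, Country, Duration, Genre, ProducerID, ReleaseYear, StudioID} covers every attribute.
{AlbumID, Country, Genre, StudioID} is a candidate key since {AlbumID, Country, Genre, StudioID}⁺ = {AlbumID, Country, Duration, Genre, ProducerID, ReleaseYear, StudioID} covers every attribute.
No proper subset of any of these is a key, and no other minimal superkey exists.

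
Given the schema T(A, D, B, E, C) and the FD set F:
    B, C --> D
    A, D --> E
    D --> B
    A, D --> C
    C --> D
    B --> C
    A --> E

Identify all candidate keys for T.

Attributes never on any right-hand side: {A} — every candidate key must contain it.
{A, B}⁺ = {A, B, C, D, E}, which is every attribute, so {A, B} is a candidate key.
{A, C}⁺ = {A, B, C, D, E}, which is every attribute, so {A, C} is a candidate key.
{A, D}⁺ = {A, B, C, D, E}, which is every attribute, so {A, D} is a candidate key.
Any other superkey properly contains one of these, so there are no further candidate keys.

{A, B}, {A, C}, {A, D}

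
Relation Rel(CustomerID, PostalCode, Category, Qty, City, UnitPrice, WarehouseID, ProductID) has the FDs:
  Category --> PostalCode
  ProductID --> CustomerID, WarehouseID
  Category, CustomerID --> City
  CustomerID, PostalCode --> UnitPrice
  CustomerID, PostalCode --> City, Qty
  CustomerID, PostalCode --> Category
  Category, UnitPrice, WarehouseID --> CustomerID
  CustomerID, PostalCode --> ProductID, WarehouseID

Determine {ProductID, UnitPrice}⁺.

{CustomerID, ProductID, UnitPrice, WarehouseID}

Start with {ProductID, UnitPrice}.
ProductID --> CustomerID, WarehouseID applies; add {CustomerID, WarehouseID} → now {CustomerID, ProductID, UnitPrice, WarehouseID}.
No further FD applies.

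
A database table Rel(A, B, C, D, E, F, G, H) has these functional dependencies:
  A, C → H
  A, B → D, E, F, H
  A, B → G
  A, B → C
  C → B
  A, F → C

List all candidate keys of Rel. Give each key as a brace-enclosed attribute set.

{A, B}, {A, C}, {A, F}

{A} never appears on the right of any FD, so every key must include it.
Closure of {A, B} is {A, B, C, D, E, F, G, H}, the whole schema; {A, B} is a candidate key.
Closure of {A, C} is {A, B, C, D, E, F, G, H}, the whole schema; {A, C} is a candidate key.
Closure of {A, F} is {A, B, C, D, E, F, G, H}, the whole schema; {A, F} is a candidate key.
Any other superkey properly contains one of these, so there are no further candidate keys.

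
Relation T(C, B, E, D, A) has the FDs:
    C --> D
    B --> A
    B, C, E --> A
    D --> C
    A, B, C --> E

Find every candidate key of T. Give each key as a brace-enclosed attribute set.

{B, C}, {B, D}

No FD produces {B}, so it must be in every candidate key.
Closure of {B, C} is {A, B, C, D, E}, the whole schema; {B, C} is a candidate key.
Closure of {B, D} is {A, B, C, D, E}, the whole schema; {B, D} is a candidate key.
No proper subset of any of these is a key, and no other minimal superkey exists.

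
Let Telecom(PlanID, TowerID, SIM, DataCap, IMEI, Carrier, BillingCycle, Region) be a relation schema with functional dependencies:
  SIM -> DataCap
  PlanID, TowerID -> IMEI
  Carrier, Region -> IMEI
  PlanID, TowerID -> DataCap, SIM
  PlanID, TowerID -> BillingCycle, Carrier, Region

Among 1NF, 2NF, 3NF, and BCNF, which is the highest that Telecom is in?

2NF

Candidate key: {PlanID, TowerID}. Prime attributes: {PlanID, TowerID}.
SIM -> DataCap: {SIM}⁺ = {DataCap, SIM}, which is not all of the attributes, so the left side is not a superkey — BCNF is violated.
SIM -> DataCap has non-prime {DataCap} on the right and a non-superkey on the left, so 3NF fails.
Checking every proper subset of each key, none determines a non-prime attribute — 2NF is satisfied.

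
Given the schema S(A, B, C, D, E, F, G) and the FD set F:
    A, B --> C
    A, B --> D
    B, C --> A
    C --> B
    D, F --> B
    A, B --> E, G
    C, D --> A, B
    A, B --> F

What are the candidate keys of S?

{C} is a candidate key since {C}⁺ = {A, B, C, D, E, F, G} covers every attribute.
{A, B} is a candidate key since {A, B}⁺ = {A, B, C, D, E, F, G} covers every attribute.
{A, D, F} is a candidate key since {A, D, F}⁺ = {A, B, C, D, E, F, G} covers every attribute.
Any other superkey properly contains one of these, so there are no further candidate keys.

{A, B}, {A, D, F}, {C}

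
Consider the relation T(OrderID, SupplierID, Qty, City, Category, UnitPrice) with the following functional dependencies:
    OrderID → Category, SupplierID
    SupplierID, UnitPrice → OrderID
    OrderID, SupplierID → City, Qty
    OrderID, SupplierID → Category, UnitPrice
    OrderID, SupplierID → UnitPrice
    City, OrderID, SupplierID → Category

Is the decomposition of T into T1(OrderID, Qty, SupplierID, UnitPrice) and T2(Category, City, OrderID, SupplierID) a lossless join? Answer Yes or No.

Yes

Common attributes: {OrderID, SupplierID}; their closure is {Category, City, OrderID, Qty, SupplierID, UnitPrice}.
Since T1 ⊆ {Category, City, OrderID, Qty, SupplierID, UnitPrice}, the intersection is a superkey of T1; the decomposition is lossless.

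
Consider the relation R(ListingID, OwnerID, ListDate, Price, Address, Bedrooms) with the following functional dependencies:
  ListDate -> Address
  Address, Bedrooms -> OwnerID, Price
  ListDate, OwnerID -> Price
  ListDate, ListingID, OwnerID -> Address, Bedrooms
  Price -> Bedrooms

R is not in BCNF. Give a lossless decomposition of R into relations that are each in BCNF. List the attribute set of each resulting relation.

Candidate keys of the original relation: {Bedrooms, ListDate, ListingID}, {ListDate, ListingID, OwnerID}, {ListDate, ListingID, Price}.
{Address, Bedrooms, ListDate, ListingID, OwnerID, Price}: {ListDate} determines {Address, ListDate} here but is not a superkey — split on ListDate -> Address, giving {Address, ListDate} and {Bedrooms, ListDate, ListingID, OwnerID, Price}.
{Address, ListDate} has no BCNF violation.
{Bedrooms, ListDate, ListingID, OwnerID, Price}: {ListDate, OwnerID} determines {Bedrooms, ListDate, OwnerID, Price} here but is not a superkey — split on ListDate, OwnerID -> Bedrooms, Price, giving {Bedrooms, ListDate, OwnerID, Price} and {ListDate, ListingID, OwnerID}.
{Bedrooms, ListDate, OwnerID, Price}: {Price} determines {Bedrooms, Price} here but is not a superkey — split on Price -> Bedrooms, giving {Bedrooms, Price} and {ListDate, OwnerID, Price}.
{Bedrooms, Price} has no BCNF violation.
{ListDate, OwnerID, Price} has no BCNF violation.
{ListDate, ListingID, OwnerID} has no BCNF violation.

{Address, ListDate}; {Bedrooms, Price}; {ListDate, ListingID, OwnerID}; {ListDate, OwnerID, Price}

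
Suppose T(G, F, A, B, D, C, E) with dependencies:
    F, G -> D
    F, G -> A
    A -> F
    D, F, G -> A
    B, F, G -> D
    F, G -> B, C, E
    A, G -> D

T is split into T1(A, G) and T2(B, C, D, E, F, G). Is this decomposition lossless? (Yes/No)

The shared attributes are {G} and {G}⁺ = {G}.
The closure covers neither T1 nor T2 entirely; the join is not lossless.

No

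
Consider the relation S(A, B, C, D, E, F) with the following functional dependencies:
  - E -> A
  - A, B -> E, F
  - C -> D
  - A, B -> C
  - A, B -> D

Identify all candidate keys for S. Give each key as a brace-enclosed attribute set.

{A, B}, {B, E}

Attributes never on any right-hand side: {B} — every candidate key must contain it.
{A, B}⁺ = {A, B, C, D, E, F}, which is every attribute, so {A, B} is a candidate key.
{B, E}⁺ = {A, B, C, D, E, F}, which is every attribute, so {B, E} is a candidate key.
No proper subset of any of these is a key, and no other minimal superkey exists.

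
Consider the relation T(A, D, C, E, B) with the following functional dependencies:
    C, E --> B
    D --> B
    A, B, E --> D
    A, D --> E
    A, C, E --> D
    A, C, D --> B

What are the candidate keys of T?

{A, C, D}, {A, C, E}

No FD produces {A, C}, so they must be in every candidate key.
Closure of {A, C, D} is {A, B, C, D, E}, the whole schema; {A, C, D} is a candidate key.
Closure of {A, C, E} is {A, B, C, D, E}, the whole schema; {A, C, E} is a candidate key.
No proper subset of any of these is a key, and no other minimal superkey exists.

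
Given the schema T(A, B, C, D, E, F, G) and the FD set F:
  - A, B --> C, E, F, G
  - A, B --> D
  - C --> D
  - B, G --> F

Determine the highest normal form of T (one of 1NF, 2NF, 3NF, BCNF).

2NF

Candidate key: {A, B}. Prime attributes: {A, B}.
For C --> D we have {C}⁺ = {C, D}; {C} is not a superkey, so BCNF fails.
C --> D has non-prime {D} on the right and a non-superkey on the left, so 3NF fails.
Checking every proper subset of each key, none determines a non-prime attribute — 2NF is satisfied.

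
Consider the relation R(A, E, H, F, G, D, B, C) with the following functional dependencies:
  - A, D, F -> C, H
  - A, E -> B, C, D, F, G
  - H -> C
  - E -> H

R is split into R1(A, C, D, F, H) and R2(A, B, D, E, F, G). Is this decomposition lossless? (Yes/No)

R1 ∩ R2 = {A, D, F}; its closure under F is {A, C, D, F, H}.
R1 is contained in that closure, so R1 ∩ R2 -> R1 holds and the join is lossless.

Yes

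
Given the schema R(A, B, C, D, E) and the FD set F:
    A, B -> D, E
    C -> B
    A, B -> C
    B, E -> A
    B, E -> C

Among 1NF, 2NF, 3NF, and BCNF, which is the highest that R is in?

Candidate keys: {A, B}, {A, C}, {B, E}, {C, E}. Prime attributes: {A, B, C, E}.
For C -> B we have {C}⁺ = {B, C}; {C} is not a superkey, so BCNF fails.
Its right-hand attributes {B} are all prime, as are those of every other non-superkey FD — the relation is in 3NF.

3NF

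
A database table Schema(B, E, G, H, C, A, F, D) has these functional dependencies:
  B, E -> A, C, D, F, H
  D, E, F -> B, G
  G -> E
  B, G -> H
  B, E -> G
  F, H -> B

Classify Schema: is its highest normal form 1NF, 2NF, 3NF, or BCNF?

3NF

Candidate keys: {B, E}, {B, G}, {D, E, F}, {D, F, G}, {E, F, H}, {F, G, H}. Prime attributes: {B, D, E, F, G, H}.
G -> E breaks BCNF: {G}⁺ = {E, G}, so {G} is not a superkey.
Since {E} ⊆ prime attributes and every other non-superkey FD also has a prime right side, the schema is in 3NF.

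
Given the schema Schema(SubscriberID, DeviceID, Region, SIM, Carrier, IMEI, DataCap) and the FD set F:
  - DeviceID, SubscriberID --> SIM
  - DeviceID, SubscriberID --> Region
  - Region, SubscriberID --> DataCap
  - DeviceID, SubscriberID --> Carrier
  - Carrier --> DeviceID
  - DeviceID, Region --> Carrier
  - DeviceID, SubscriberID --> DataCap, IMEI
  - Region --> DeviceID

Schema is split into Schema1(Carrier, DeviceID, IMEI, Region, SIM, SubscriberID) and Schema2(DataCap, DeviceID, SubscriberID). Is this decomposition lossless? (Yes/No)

Yes

The shared attributes are {DeviceID, SubscriberID} and {DeviceID, SubscriberID}⁺ = {Carrier, DataCap, DeviceID, IMEI, Region, SIM, SubscriberID}.
Schema1 is contained in that closure, so Schema1 ∩ Schema2 --> Schema1 holds and the join is lossless.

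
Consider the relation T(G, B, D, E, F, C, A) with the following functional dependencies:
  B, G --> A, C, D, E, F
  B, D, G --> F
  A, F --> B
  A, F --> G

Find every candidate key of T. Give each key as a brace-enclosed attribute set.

{A, F} is a candidate key since {A, F}⁺ = {A, B, C, D, E, F, G} covers every attribute.
{B, G} is a candidate key since {B, G}⁺ = {A, B, C, D, E, F, G} covers every attribute.
No proper subset of any of these is a key, and no other minimal superkey exists.

{A, F}, {B, G}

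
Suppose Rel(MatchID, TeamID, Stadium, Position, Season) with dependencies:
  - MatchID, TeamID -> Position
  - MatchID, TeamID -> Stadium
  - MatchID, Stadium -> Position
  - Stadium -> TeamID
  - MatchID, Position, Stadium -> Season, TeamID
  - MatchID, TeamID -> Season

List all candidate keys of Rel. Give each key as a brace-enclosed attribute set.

{MatchID, Stadium}, {MatchID, TeamID}

No FD produces {MatchID}, so it must be in every candidate key.
{MatchID, Stadium}⁺ = {MatchID, Position, Season, Stadium, TeamID}, which is every attribute, so {MatchID, Stadium} is a candidate key.
{MatchID, TeamID}⁺ = {MatchID, Position, Season, Stadium, TeamID}, which is every attribute, so {MatchID, TeamID} is a candidate key.
These are minimal and exhaustive — every other superkey contains one of them.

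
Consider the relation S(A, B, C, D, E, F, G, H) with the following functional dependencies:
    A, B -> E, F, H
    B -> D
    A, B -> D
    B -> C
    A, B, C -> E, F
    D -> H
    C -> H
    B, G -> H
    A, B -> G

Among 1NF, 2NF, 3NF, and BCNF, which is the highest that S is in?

Candidate key: {A, B}. Prime attributes: {A, B}.
B -> D: {B}⁺ = {B, C, D, H}, which is not all of the attributes, so the left side is not a superkey — BCNF is violated.
B -> D determines the non-prime attribute {D} from a non-superkey — 3NF is violated.
The proper key subset {B} of {A, B} determines non-prime {C, D, H}, so the relation is not even in 2NF.

1NF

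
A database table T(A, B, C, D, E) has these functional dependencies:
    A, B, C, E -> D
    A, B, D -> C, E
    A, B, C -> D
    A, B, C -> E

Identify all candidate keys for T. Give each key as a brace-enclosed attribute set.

Attributes never on any right-hand side: {A, B} — every candidate key must contain all of them.
{A, B, C}⁺ = {A, B, C, D, E}, which is every attribute, so {A, B, C} is a candidate key.
{A, B, D}⁺ = {A, B, C, D, E}, which is every attribute, so {A, B, D} is a candidate key.
These are minimal and exhaustive — every other superkey contains one of them.

{A, B, C}, {A, B, D}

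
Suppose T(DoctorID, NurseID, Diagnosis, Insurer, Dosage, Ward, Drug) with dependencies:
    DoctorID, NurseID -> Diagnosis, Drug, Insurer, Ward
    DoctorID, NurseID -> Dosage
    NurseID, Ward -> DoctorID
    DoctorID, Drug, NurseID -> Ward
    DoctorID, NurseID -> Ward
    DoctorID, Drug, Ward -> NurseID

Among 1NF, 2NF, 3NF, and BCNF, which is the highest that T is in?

Candidate keys: {DoctorID, Drug, Ward}, {DoctorID, NurseID}, {NurseID, Ward}. Prime attributes: {DoctorID, Drug, NurseID, Ward}.
Each dependency's left side is a superkey — BCNF holds.

BCNF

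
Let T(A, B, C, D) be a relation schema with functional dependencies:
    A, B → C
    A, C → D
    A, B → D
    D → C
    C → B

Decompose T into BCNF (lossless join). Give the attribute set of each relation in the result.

Candidate keys of the original relation: {A, B}, {A, C}, {A, D}.
{A, B, C, D}: {D} determines {B, C, D} here but is not a superkey — split on D → B, C, giving {B, C, D} and {A, D}.
{B, C, D}: {C} determines {B, C} here but is not a superkey — split on C → B, giving {B, C} and {C, D}.
{B, C} is in BCNF.
{C, D} is in BCNF.
{A, D} is in BCNF.

{A, D}; {B, C}; {C, D}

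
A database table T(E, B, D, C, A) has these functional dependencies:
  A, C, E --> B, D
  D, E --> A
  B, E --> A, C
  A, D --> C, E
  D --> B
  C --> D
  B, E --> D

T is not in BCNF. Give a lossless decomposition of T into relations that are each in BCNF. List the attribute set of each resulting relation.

Candidate keys of the original relation: {A, C}, {A, D}, {B, E}, {C, E}, {D, E}.
Within {A, B, C, D, E}: {D}⁺ ∩ {A, B, C, D, E} = {B, D}, not the whole set, so D --> B violates BCNF; decompose into {B, D} and {A, C, D, E}.
{B, D} has no BCNF violation.
Within {A, C, D, E}: {C}⁺ ∩ {A, C, D, E} = {C, D}, not the whole set, so C --> D violates BCNF; decompose into {C, D} and {A, C, E}.
{C, D} has no BCNF violation.
{A, C, E} has no BCNF violation.

{A, C, E}; {B, D}; {C, D}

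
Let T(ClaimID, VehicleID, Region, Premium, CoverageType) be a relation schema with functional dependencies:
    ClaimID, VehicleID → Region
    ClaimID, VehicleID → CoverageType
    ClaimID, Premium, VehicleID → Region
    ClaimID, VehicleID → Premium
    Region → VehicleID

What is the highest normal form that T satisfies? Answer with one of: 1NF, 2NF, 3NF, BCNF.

Candidate keys: {ClaimID, Region}, {ClaimID, VehicleID}. Prime attributes: {ClaimID, Region, VehicleID}.
Region → VehicleID: {Region}⁺ = {Region, VehicleID}, which is not all of the attributes, so the left side is not a superkey — BCNF is violated.
But every attribute on its right side ({VehicleID}) is prime, and the same holds for every other non-superkey FD, so 3NF still holds.

3NF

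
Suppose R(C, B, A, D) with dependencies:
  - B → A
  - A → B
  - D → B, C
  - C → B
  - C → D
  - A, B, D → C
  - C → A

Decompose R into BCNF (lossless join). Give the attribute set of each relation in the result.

{A, B}; {B, C, D}

Candidate keys of the original relation: {C}, {D}.
In {A, B, C, D}, {B} is not a superkey ({B}⁺ restricted to this set is {A, B}), so split on B → A into {A, B} and {B, C, D}.
{A, B} is in BCNF.
{B, C, D} is in BCNF.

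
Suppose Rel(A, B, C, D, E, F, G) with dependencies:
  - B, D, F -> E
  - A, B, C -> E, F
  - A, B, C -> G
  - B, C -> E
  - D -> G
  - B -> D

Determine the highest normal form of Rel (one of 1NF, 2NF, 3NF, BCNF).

Candidate key: {A, B, C}. Prime attributes: {A, B, C}.
For B, D, F -> E we have {B, D, F}⁺ = {B, D, E, F, G}; {B, D, F} is not a superkey, so BCNF fails.
B, D, F -> E has non-prime {E} on the right and a non-superkey on the left, so 3NF fails.
{B} is a proper subset of the key {A, B, C}, and {B}⁺ contains the non-prime attributes {D, G} — a partial dependency, so 2NF is violated.

1NF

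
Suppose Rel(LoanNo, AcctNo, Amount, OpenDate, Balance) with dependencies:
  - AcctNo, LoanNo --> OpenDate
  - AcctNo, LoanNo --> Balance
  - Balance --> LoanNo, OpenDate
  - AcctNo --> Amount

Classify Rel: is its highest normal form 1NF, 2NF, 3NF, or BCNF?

Candidate keys: {AcctNo, Balance}, {AcctNo, LoanNo}. Prime attributes: {AcctNo, Balance, LoanNo}.
Balance --> LoanNo, OpenDate breaks BCNF: {Balance}⁺ = {Balance, LoanNo, OpenDate}, so {Balance} is not a superkey.
Because {OpenDate} is non-prime and the left side of Balance --> LoanNo, OpenDate is not a superkey, the relation is not in 3NF.
{AcctNo} is a proper subset of the key {AcctNo, Balance}, and {AcctNo}⁺ contains the non-prime attribute {Amount} — a partial dependency, so 2NF is violated.

1NF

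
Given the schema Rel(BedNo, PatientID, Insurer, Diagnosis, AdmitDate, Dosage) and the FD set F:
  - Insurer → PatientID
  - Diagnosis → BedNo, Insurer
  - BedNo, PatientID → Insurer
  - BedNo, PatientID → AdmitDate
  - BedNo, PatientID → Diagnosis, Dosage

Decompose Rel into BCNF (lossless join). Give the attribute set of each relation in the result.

{AdmitDate, BedNo, Diagnosis, Dosage, Insurer}; {Insurer, PatientID}

Candidate keys of the original relation: {BedNo, Insurer}, {BedNo, PatientID}, {Diagnosis}.
Within {AdmitDate, BedNo, Diagnosis, Dosage, Insurer, PatientID}: {Insurer}⁺ ∩ {AdmitDate, BedNo, Diagnosis, Dosage, Insurer, PatientID} = {Insurer, PatientID}, not the whole set, so Insurer → PatientID violates BCNF; decompose into {Insurer, PatientID} and {AdmitDate, BedNo, Diagnosis, Dosage, Insurer}.
{Insurer, PatientID}: every determinant is a superkey — BCNF.
{AdmitDate, BedNo, Diagnosis, Dosage, Insurer}: every determinant is a superkey — BCNF.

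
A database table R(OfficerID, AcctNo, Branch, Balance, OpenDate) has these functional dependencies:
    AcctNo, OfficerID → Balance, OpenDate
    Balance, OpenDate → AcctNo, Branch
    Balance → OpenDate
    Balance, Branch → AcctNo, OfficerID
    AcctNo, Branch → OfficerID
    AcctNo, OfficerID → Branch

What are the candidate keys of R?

{AcctNo, Branch}, {AcctNo, OfficerID}, {Balance}

{Balance}⁺ = {AcctNo, Balance, Branch, OfficerID, OpenDate} — all of the relation — so {Balance} is a candidate key.
{AcctNo, Branch}⁺ = {AcctNo, Balance, Branch, OfficerID, OpenDate} — all of the relation — so {AcctNo, Branch} is a candidate key.
{AcctNo, OfficerID}⁺ = {AcctNo, Balance, Branch, OfficerID, OpenDate} — all of the relation — so {AcctNo, OfficerID} is a candidate key.
These are minimal and exhaustive — every other superkey contains one of them.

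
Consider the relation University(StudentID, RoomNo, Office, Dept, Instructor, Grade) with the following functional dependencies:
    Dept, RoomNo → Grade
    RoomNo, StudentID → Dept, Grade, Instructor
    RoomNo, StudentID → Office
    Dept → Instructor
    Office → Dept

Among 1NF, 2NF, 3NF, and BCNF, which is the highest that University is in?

Candidate key: {RoomNo, StudentID}. Prime attributes: {RoomNo, StudentID}.
For Dept, RoomNo → Grade we have {Dept, RoomNo}⁺ = {Dept, Grade, Instructor, RoomNo}; {Dept, RoomNo} is not a superkey, so BCNF fails.
Because {Grade} is non-prime and the left side of Dept, RoomNo → Grade is not a superkey, the relation is not in 3NF.
No proper subset of a key has a non-prime attribute in its closure, so there is no partial dependency; 2NF holds.

2NF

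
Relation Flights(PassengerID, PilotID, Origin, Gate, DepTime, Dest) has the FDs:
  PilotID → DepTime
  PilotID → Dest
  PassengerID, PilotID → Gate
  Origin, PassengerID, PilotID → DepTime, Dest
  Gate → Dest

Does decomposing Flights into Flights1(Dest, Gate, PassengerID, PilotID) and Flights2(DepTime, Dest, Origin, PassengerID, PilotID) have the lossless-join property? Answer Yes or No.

Yes

Common attributes: {Dest, PassengerID, PilotID}; their closure is {DepTime, Dest, Gate, PassengerID, PilotID}.
Flights1 is contained in that closure, so Flights1 ∩ Flights2 → Flights1 holds and the join is lossless.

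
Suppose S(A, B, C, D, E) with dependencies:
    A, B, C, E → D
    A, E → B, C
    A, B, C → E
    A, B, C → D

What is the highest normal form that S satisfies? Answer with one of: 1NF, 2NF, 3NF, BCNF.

BCNF

Candidate keys: {A, B, C}, {A, E}. Prime attributes: {A, B, C, E}.
The left-hand side of every FD is a superkey, so BCNF is satisfied.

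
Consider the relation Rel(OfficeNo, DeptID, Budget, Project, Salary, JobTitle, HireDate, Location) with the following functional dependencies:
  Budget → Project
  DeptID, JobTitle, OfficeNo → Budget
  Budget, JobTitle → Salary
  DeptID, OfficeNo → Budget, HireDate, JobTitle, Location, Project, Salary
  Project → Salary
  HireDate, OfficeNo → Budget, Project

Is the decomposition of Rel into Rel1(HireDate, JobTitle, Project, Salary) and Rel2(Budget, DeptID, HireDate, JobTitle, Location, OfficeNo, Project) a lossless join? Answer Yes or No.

Yes

Common attributes: {HireDate, JobTitle, Project}; their closure is {HireDate, JobTitle, Project, Salary}.
Since Rel1 ⊆ {HireDate, JobTitle, Project, Salary}, the intersection is a superkey of Rel1; the decomposition is lossless.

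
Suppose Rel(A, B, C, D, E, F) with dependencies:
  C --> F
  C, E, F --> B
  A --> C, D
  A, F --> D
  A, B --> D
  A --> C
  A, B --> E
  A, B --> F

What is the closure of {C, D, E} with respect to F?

Start with {C, D, E}.
C --> F applies; add {F} → now {C, D, E, F}.
C, E, F --> B applies; add {B} → now {B, C, D, E, F}.
No further FD applies.

{B, C, D, E, F}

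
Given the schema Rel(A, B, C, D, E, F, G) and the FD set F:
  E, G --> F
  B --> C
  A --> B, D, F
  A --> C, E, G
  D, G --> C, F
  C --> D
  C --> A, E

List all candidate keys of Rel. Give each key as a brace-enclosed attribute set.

{A}⁺ = {A, B, C, D, E, F, G}, which is every attribute, so {A} is a candidate key.
{B}⁺ = {A, B, C, D, E, F, G}, which is every attribute, so {B} is a candidate key.
{C}⁺ = {A, B, C, D, E, F, G}, which is every attribute, so {C} is a candidate key.
{D, G}⁺ = {A, B, C, D, E, F, G}, which is every attribute, so {D, G} is a candidate key.
No proper subset of any of these is a key, and no other minimal superkey exists.

{A}, {B}, {C}, {D, G}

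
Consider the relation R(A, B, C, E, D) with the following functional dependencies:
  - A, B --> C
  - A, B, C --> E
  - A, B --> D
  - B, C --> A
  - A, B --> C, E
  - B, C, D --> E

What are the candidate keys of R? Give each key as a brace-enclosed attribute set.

Attributes never on any right-hand side: {B} — every candidate key must contain it.
Closure of {A, B} is {A, B, C, D, E}, the whole schema; {A, B} is a candidate key.
Closure of {B, C} is {A, B, C, D, E}, the whole schema; {B, C} is a candidate key.
Any other superkey properly contains one of these, so there are no further candidate keys.

{A, B}, {B, C}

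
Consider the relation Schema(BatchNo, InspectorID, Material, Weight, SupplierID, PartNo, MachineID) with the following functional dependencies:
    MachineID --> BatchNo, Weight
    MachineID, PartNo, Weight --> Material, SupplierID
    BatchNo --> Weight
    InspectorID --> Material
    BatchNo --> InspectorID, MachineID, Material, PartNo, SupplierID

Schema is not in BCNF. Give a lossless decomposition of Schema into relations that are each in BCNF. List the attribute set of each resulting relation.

{BatchNo, InspectorID, MachineID, PartNo, SupplierID, Weight}; {InspectorID, Material}

Candidate keys of the original relation: {BatchNo}, {MachineID}.
In {BatchNo, InspectorID, MachineID, Material, PartNo, SupplierID, Weight}, {InspectorID} is not a superkey ({InspectorID}⁺ restricted to this set is {InspectorID, Material}), so split on InspectorID --> Material into {InspectorID, Material} and {BatchNo, InspectorID, MachineID, PartNo, SupplierID, Weight}.
{InspectorID, Material} has no BCNF violation.
{BatchNo, InspectorID, MachineID, PartNo, SupplierID, Weight} has no BCNF violation.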